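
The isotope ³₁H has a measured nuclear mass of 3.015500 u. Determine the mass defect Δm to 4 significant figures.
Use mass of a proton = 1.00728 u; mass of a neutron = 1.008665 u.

0.009110 u

Mass of separated nucleons = 1(1.00728) + 2(1.008665) = 1.00728 + 2.017330 = 3.024610 u
Δm = 3.024610 − 3.015500 = 0.009110 u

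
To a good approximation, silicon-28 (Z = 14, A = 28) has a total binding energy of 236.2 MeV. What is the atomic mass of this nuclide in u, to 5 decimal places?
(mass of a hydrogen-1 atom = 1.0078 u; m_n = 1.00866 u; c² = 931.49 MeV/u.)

Mass defect = 236.2 MeV / (931.49 MeV/u) = 0.2535722 u
Constituent mass = 14(1.0078) + 14(1.00866) = 28.23044 u
Atomic mass = 28.23044 − 0.2535722 = 27.9768678 u ≈ 27.97687 u (to 5 decimal places)

27.97687 u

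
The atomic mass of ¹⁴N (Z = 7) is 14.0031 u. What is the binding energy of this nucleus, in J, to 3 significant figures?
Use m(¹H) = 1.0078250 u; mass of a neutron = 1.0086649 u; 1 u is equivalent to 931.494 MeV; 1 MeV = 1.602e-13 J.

Total constituent mass: 7 × 1.0078250 + 7 × 1.0086649 = 14.1154293 u
Δm = 14.1154293 − 14.0031 = 0.1123293 u
Converting to energy: 0.1123293 u × 931.494 MeV/u = 104.634 MeV
In joules: 104.634 MeV × 1.602e-13 J/MeV = 1.6762e-11 J

1.68e-11 J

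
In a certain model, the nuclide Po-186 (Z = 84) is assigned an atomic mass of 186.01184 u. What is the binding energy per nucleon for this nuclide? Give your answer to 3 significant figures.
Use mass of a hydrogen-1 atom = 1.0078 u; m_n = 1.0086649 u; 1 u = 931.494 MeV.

Z = 84, so N = A − Z = 186 − 84 = 102.
Total constituent mass: 84 × 1.0078 + 102 × 1.0086649 = 187.5390198 u
Δm = 187.5390198 − 186.01184 = 1.5271798 u
E_B = 1.5271798 × 931.494 = 1422.56 MeV
BE/A = 1422.56 MeV / 186 = 7.648 MeV/nucleon

7.65 MeV/nucleon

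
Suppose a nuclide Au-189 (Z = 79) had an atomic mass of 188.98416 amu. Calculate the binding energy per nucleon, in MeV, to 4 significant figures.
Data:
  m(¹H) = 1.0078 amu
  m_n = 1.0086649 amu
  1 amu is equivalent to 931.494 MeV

The nucleus contains 79 protons and 189 − 79 = 110 neutrons.
Mass of separated nucleons = 79(1.0078) + 110(1.0086649) = 79.6162 + 110.9531390 = 190.5693390 amu
Mass defect Δm = 190.5693390 − 188.98416 = 1.5851790 amu
E_B = 1.5851790 × 931.494 = 1476.58 MeV
Dividing by A = 189 gives 7.813 MeV per nucleon.

7.813 MeV/nucleon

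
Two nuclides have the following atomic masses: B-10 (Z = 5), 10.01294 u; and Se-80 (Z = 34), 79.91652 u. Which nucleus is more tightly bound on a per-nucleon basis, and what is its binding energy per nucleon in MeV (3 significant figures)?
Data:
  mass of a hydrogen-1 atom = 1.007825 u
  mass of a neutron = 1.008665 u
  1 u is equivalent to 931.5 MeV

Se-80; 8.71 MeV/nucleon

B-10: Σm = 5(1.007825) + 5(1.008665) = 10.082450 u; Δm = 0.069510 u; E_B = 64.749 MeV; E_B/A = 6.4749 MeV
Se-80: Σm = 34(1.007825) + 46(1.008665) = 80.664640 u; Δm = 0.748120 u; E_B = 696.87 MeV; E_B/A = 8.711 MeV
Se-80 has the higher binding energy per nucleon, so it is the more tightly bound nucleus.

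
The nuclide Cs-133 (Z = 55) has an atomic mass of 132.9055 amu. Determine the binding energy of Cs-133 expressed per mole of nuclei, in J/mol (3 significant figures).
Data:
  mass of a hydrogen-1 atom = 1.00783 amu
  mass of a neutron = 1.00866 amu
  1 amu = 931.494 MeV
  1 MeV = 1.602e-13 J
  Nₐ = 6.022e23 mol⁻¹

1.08e+14 J/mol

Mass of separated nucleons = 55(1.00783) + 78(1.00866) = 55.43065 + 78.67548 = 134.10613 amu
Mass defect Δm = 134.10613 − 132.9055 = 1.20063 amu
E_B = 1.20063 × 931.494 = 1118.38 MeV
Per nucleus in joules: 1118.38 MeV × 1.602e-13 J/MeV = 1.7916e-10 J
Per mole: 1.7916e-10 J × 6.022e23 mol⁻¹ = 1.0789e+14 J/mol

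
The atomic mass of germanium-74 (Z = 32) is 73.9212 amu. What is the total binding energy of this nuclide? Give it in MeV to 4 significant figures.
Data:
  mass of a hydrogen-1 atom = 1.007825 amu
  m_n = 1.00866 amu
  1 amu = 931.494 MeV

Mass of separated nucleons = 32(1.007825) + 42(1.00866) = 32.250400 + 42.36372 = 74.614120 amu
Δm = 74.614120 − 73.9212 = 0.692920 amu
E_B = 0.692920 × 931.494 = 645.451 MeV

645.5 MeV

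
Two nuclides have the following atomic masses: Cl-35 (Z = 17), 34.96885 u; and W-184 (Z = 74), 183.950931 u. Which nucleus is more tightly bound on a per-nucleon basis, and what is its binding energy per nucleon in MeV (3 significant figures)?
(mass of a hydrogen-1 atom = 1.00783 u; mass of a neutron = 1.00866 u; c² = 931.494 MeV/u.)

Cl-35; 8.52 MeV/nucleon

Cl-35: Σm = 17(1.00783) + 18(1.00866) = 35.28899 u; Δm = 0.32014 u; E_B = 298.21 MeV; E_B/A = 8.520 MeV
W-184: Σm = 74(1.00783) + 110(1.00866) = 185.53202 u; Δm = 1.581089 u; E_B = 1472.8 MeV; E_B/A = 8.004 MeV
Cl-35 has the higher binding energy per nucleon, so it is the more tightly bound nucleus.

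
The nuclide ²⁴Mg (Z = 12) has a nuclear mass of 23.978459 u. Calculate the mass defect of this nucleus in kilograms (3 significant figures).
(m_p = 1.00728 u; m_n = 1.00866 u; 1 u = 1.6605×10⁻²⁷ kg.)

3.53e-28 kg

With 12 protons and 12 neutrons (A = 24):
Total constituent mass: 12 × 1.00728 + 12 × 1.00866 = 24.19128 u
The mass defect is 24.19128 − 23.978459 = 0.212821 u.
In SI units: 0.212821 u × 1.6605×10⁻²⁷ kg/u = 3.5339e-28 kg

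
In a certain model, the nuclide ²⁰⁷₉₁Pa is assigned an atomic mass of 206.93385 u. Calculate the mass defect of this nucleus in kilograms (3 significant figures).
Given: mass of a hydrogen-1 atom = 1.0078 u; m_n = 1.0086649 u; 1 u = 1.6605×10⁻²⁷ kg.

Total constituent mass: 91 × 1.0078 + 116 × 1.0086649 = 208.7149284 u
Mass defect Δm = 208.7149284 − 206.93385 = 1.7810784 u
In SI units: 1.7810784 u × 1.6605×10⁻²⁷ kg/u = 2.9575e-27 kg

2.96e-27 kg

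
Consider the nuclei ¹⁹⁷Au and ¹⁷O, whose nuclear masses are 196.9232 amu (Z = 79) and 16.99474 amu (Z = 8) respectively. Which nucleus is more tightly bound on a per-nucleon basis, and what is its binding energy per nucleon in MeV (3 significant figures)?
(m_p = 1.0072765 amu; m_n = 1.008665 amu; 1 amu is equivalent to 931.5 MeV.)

¹⁹⁷Au: Σm = 79(1.0072765) + 118(1.008665) = 198.5973135 amu; Δm = 1.6741135 amu; E_B = 1559.4 MeV; E_B/A = 7.916 MeV
¹⁷O: Σm = 8(1.0072765) + 9(1.008665) = 17.1361970 amu; Δm = 0.1414570 amu; E_B = 131.77 MeV; E_B/A = 7.751 MeV
¹⁹⁷Au has the higher binding energy per nucleon, so it is the more tightly bound nucleus.

¹⁹⁷Au; 7.92 MeV/nucleon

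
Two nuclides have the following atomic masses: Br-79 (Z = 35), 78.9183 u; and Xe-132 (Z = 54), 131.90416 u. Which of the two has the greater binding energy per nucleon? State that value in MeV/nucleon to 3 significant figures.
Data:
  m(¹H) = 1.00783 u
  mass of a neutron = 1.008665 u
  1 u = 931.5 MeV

Br-79; 8.69 MeV/nucleon

Br-79: Σm = 35(1.00783) + 44(1.008665) = 79.655310 u; Δm = 0.737010 u; E_B = 686.52 MeV; E_B/A = 8.690 MeV
Xe-132: Σm = 54(1.00783) + 78(1.008665) = 133.098690 u; Δm = 1.194530 u; E_B = 1112.7 MeV; E_B/A = 8.430 MeV
Br-79 has the higher binding energy per nucleon, so it is the more tightly bound nucleus.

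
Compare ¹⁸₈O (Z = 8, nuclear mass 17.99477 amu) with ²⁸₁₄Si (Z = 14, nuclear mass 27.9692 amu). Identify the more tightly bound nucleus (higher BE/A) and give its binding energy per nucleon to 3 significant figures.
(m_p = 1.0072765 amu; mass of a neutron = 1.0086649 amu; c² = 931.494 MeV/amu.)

²⁸₁₄Si; 8.45 MeV/nucleon

¹⁸₈O: Σm = 8(1.0072765) + 10(1.0086649) = 18.1448610 amu; Δm = 0.1500910 amu; E_B = 139.81 MeV; E_B/A = 7.767 MeV
²⁸₁₄Si: Σm = 14(1.0072765) + 14(1.0086649) = 28.2231796 amu; Δm = 0.2539796 amu; E_B = 236.58 MeV; E_B/A = 8.449 MeV
²⁸₁₄Si has the higher binding energy per nucleon, so it is the more tightly bound nucleus.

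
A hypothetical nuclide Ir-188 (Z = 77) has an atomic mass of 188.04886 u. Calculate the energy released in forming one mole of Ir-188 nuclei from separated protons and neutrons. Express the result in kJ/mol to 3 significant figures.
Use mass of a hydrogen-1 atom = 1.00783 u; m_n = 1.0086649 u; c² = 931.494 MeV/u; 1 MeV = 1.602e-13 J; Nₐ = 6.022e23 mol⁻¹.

The nucleus contains 77 protons and 188 − 77 = 111 neutrons.
Mass of separated nucleons = 77(1.00783) + 111(1.0086649) = 77.60291 + 111.9618039 = 189.5647139 u
The mass defect is 189.5647139 − 188.04886 = 1.5158539 u.
Converting to energy: 1.5158539 u × 931.494 MeV/u = 1412.01 MeV
Per nucleus in joules: 1412.01 MeV × 1.602e-13 J/MeV = 2.2620e-10 J
Per mole: 2.2620e-10 J × 6.022e23 mol⁻¹ = 1.3622e+14 J/mol

1.36e+11 kJ/mol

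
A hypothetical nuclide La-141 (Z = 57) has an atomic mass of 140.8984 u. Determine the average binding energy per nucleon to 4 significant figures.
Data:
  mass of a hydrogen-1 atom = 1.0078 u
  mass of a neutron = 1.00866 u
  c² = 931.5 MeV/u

8.414 MeV/nucleon

With 57 protons and 84 neutrons (A = 141):
Total constituent mass: 57 × 1.0078 + 84 × 1.00866 = 142.17204 u
Mass defect Δm = 142.17204 − 140.8984 = 1.27364 u
E_B = 1.27364 × 931.5 = 1186.40 MeV
BE/A = 1186.40 MeV / 141 = 8.414 MeV/nucleon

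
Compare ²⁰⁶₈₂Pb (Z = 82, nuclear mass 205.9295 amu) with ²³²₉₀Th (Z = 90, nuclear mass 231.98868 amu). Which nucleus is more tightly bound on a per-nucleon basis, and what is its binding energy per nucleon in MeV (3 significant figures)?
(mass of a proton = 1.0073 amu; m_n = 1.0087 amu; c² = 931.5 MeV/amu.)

²⁰⁶₈₂Pb: Σm = 82(1.0073) + 124(1.0087) = 207.6774 amu; Δm = 1.7479 amu; E_B = 1628.2 MeV; E_B/A = 7.904 MeV
²³²₉₀Th: Σm = 90(1.0073) + 142(1.0087) = 233.8924 amu; Δm = 1.90372 amu; E_B = 1773.3 MeV; E_B/A = 7.644 MeV
²⁰⁶₈₂Pb has the higher binding energy per nucleon, so it is the more tightly bound nucleus.

²⁰⁶₈₂Pb; 7.90 MeV/nucleon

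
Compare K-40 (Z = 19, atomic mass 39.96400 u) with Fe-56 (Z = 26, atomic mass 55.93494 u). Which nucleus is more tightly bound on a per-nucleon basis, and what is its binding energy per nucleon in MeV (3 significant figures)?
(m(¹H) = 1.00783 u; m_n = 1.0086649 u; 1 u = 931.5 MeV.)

K-40: Σm = 19(1.00783) + 21(1.0086649) = 40.3307329 u; Δm = 0.3667329 u; E_B = 341.61 MeV; E_B/A = 8.540 MeV
Fe-56: Σm = 26(1.00783) + 30(1.0086649) = 56.4635270 u; Δm = 0.5285870 u; E_B = 492.379 MeV; E_B/A = 8.792 MeV
Fe-56 has the higher binding energy per nucleon, so it is the more tightly bound nucleus.

Fe-56; 8.79 MeV/nucleon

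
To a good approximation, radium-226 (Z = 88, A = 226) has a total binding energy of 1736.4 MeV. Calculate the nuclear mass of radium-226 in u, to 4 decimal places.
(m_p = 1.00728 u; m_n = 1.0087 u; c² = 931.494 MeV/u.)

225.9771 u

Mass defect = 1736.4 MeV / (931.494 MeV/u) = 1.864102 u
Constituent mass = 88(1.00728) + 138(1.0087) = 227.84124 u
Nuclear mass = 227.84124 − 1.864102 = 225.977138 u ≈ 225.9771 u (to 4 decimal places)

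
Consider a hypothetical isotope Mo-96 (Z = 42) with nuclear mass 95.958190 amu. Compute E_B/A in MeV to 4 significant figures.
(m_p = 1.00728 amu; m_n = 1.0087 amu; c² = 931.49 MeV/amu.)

7.931 MeV/nucleon

Mass of separated nucleons = 42(1.00728) + 54(1.0087) = 42.30576 + 54.4698 = 96.77556 amu
Δm = 96.77556 − 95.958190 = 0.817370 amu
Converting to energy: 0.817370 amu × 931.49 MeV/amu = 761.372 MeV
Per nucleon: 761.372 / 96 = 7.931 MeV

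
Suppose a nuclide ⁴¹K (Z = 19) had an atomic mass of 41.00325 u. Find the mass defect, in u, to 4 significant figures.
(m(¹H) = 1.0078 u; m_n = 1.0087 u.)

0.3364 u

Total constituent mass: 19 × 1.0078 + 22 × 1.0087 = 41.3396 u
Mass defect Δm = 41.3396 − 41.00325 = 0.33635 u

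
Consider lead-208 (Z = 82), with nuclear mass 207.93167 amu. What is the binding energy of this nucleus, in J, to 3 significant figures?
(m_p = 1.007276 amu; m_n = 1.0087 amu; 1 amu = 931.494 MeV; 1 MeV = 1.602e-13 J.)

2.63e-10 J

Mass of separated nucleons = 82(1.007276) + 126(1.0087) = 82.596632 + 127.0962 = 209.692832 amu
Mass defect Δm = 209.692832 − 207.93167 = 1.761162 amu
Converting to energy: 1.761162 amu × 931.494 MeV/amu = 1640.51 MeV
In joules: 1640.51 MeV × 1.602e-13 J/MeV = 2.6281e-10 J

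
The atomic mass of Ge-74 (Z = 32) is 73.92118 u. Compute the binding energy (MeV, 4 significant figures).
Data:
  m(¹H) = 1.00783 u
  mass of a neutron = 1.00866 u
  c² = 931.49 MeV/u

645.6 MeV

Z = 32, so N = A − Z = 74 − 32 = 42.
Total constituent mass: 32 × 1.00783 + 42 × 1.00866 = 74.61428 u
Mass defect Δm = 74.61428 − 73.92118 = 0.69310 u
Binding energy = Δm·c² = 0.69310 × 931.49 MeV/u = 645.616 MeV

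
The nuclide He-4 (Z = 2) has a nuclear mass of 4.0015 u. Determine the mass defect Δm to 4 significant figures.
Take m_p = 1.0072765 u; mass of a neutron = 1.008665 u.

0.03038 u

Z = 2, so N = A − Z = 4 − 2 = 2.
Total constituent mass: 2 × 1.0072765 + 2 × 1.008665 = 4.0318830 u
Δm = 4.0318830 − 4.0015 = 0.0303830 u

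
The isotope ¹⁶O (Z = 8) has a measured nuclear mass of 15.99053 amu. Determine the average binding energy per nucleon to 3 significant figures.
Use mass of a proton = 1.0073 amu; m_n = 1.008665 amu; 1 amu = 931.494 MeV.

7.99 MeV/nucleon

Z = 8, so N = A − Z = 16 − 8 = 8.
Total constituent mass: 8 × 1.0073 + 8 × 1.008665 = 16.127720 amu
The mass defect is 16.127720 − 15.99053 = 0.137190 amu.
Binding energy = Δm·c² = 0.137190 × 931.494 MeV/amu = 127.792 MeV
Dividing by A = 16 gives 7.987 MeV per nucleon.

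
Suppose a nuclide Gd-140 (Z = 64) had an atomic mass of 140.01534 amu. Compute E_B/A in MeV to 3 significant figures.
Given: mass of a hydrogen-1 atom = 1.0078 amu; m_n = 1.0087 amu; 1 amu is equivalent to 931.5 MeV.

7.62 MeV/nucleon

Total constituent mass: 64 × 1.0078 + 76 × 1.0087 = 141.1604 amu
The mass defect is 141.1604 − 140.01534 = 1.14506 amu.
Converting to energy: 1.14506 amu × 931.5 MeV/amu = 1066.62 MeV
BE/A = 1066.62 MeV / 140 = 7.619 MeV/nucleon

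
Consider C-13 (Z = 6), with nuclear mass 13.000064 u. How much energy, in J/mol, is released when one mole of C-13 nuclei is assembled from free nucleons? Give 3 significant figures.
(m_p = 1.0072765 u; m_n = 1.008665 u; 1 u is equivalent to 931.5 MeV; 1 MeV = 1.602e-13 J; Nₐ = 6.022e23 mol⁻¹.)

Σm = 6·m_p + 7·m_n = 6.0436590 + 7.060655 = 13.1043140 u
Δm = 13.1043140 − 13.000064 = 0.1042500 u
Binding energy = Δm·c² = 0.1042500 × 931.5 MeV/u = 97.1089 MeV
Per nucleus in joules: 97.1089 MeV × 1.602e-13 J/MeV = 1.5557e-11 J
Per mole: 1.5557e-11 J × 6.022e23 mol⁻¹ = 9.3684e+12 J/mol

9.37e+12 J/mol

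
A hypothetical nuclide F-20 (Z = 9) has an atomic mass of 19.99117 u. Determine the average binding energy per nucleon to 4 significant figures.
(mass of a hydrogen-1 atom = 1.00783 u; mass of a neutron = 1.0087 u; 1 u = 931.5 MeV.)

Total constituent mass: 9 × 1.00783 + 11 × 1.0087 = 20.16617 u
The mass defect is 20.16617 − 19.99117 = 0.17500 u.
E_B = 0.17500 × 931.5 = 163.013 MeV
Dividing by A = 20 gives 8.151 MeV per nucleon.

8.151 MeV/nucleon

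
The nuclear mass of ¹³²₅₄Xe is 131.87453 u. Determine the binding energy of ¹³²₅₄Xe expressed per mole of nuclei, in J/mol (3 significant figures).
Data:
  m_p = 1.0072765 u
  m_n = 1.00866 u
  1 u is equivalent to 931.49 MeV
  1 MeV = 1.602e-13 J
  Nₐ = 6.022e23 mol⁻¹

1.07e+14 J/mol

Z = 54, so N = A − Z = 132 − 54 = 78.
Σm = 54·m_p + 78·m_n = 54.3929310 + 78.67548 = 133.0684110 u
Δm = 133.0684110 − 131.87453 = 1.1938810 u
Binding energy = Δm·c² = 1.1938810 × 931.49 MeV/u = 1112.09 MeV
Per nucleus in joules: 1112.09 MeV × 1.602e-13 J/MeV = 1.7816e-10 J
Per mole: 1.7816e-10 J × 6.022e23 mol⁻¹ = 1.0729e+14 J/mol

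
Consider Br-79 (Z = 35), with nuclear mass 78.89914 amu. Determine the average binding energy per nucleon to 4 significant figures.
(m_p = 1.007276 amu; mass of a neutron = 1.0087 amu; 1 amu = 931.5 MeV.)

8.706 MeV/nucleon

Z = 35, so N = A − Z = 79 − 35 = 44.
Mass of separated nucleons = 35(1.007276) + 44(1.0087) = 35.254660 + 44.3828 = 79.637460 amu
Mass defect Δm = 79.637460 − 78.89914 = 0.738320 amu
E_B = 0.738320 × 931.5 = 687.745 MeV
Per nucleon: 687.745 / 79 = 8.706 MeV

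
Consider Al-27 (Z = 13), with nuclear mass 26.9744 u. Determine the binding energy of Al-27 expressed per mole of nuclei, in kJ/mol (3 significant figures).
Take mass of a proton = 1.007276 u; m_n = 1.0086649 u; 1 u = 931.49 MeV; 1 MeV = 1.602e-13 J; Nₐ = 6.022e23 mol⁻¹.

2.17e+10 kJ/mol

Z = 13, so N = A − Z = 27 − 13 = 14.
Σm = 13·m_p + 14·m_n = 13.094588 + 14.1213086 = 27.2158966 u
The mass defect is 27.2158966 − 26.9744 = 0.2414966 u.
Binding energy = Δm·c² = 0.2414966 × 931.49 MeV/u = 224.952 MeV
Per nucleus in joules: 224.952 MeV × 1.602e-13 J/MeV = 3.6037e-11 J
Per mole: 3.6037e-11 J × 6.022e23 mol⁻¹ = 2.1701e+13 J/mol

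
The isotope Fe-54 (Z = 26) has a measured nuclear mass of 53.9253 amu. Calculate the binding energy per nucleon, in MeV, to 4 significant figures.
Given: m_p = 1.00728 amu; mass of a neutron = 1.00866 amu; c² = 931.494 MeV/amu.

The nucleus contains 26 protons and 54 − 26 = 28 neutrons.
Total constituent mass: 26 × 1.00728 + 28 × 1.00866 = 54.43176 amu
Δm = 54.43176 − 53.9253 = 0.50646 amu
Converting to energy: 0.50646 amu × 931.494 MeV/amu = 471.764 MeV
Per nucleon: 471.764 / 54 = 8.736 MeV

8.736 MeV/nucleon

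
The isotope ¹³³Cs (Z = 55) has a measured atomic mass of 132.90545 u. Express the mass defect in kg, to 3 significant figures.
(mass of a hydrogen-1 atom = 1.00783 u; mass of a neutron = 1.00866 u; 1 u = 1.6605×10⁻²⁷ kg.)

1.99e-27 kg

Σm = 55·m(¹H) + 78·m_n = 55.43065 + 78.67548 = 134.10613 u
Mass defect Δm = 134.10613 − 132.90545 = 1.20068 u
In SI units: 1.20068 u × 1.6605×10⁻²⁷ kg/u = 1.9937e-27 kg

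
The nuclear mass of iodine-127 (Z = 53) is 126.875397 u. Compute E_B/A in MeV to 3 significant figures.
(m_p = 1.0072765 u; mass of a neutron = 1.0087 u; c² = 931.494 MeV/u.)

With 53 protons and 74 neutrons (A = 127):
Σm = 53·m_p + 74·m_n = 53.3856545 + 74.6438 = 128.0294545 u
The mass defect is 128.0294545 − 126.875397 = 1.1540575 u.
Binding energy = Δm·c² = 1.1540575 × 931.494 MeV/u = 1074.9976 MeV
Dividing by A = 127 gives 8.4645 MeV per nucleon.

8.46 MeV/nucleon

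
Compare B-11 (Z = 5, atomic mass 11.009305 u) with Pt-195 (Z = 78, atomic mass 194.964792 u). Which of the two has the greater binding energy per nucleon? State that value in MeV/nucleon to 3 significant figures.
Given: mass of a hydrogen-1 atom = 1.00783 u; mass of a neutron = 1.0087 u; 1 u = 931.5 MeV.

B-11: Σm = 5(1.00783) + 6(1.0087) = 11.09135 u; Δm = 0.082045 u; E_B = 76.425 MeV; E_B/A = 6.948 MeV
Pt-195: Σm = 78(1.00783) + 117(1.0087) = 196.62864 u; Δm = 1.663848 u; E_B = 1549.9 MeV; E_B/A = 7.948 MeV
Pt-195 has the higher binding energy per nucleon, so it is the more tightly bound nucleus.

Pt-195; 7.95 MeV/nucleon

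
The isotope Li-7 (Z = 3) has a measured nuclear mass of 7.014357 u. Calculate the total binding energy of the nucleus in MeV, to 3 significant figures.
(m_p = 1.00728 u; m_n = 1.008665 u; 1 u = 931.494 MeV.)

39.3 MeV

Total constituent mass: 3 × 1.00728 + 4 × 1.008665 = 7.056500 u
The mass defect is 7.056500 − 7.014357 = 0.042143 u.
E_B = 0.042143 × 931.494 = 39.2560 MeV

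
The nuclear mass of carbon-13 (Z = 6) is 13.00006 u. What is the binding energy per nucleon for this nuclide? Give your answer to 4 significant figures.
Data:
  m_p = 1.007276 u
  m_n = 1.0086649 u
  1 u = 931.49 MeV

7.470 MeV/nucleon

The nucleus contains 6 protons and 13 − 6 = 7 neutrons.
Σm = 6·m_p + 7·m_n = 6.043656 + 7.0606543 = 13.1043103 u
The mass defect is 13.1043103 − 13.00006 = 0.1042503 u.
Binding energy = Δm·c² = 0.1042503 × 931.49 MeV/u = 97.1081 MeV
Dividing by A = 13 gives 7.470 MeV per nucleon.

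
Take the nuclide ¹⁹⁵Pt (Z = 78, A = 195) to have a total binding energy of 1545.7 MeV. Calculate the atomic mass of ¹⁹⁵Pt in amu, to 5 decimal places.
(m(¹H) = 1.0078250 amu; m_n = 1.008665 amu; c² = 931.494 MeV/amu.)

Mass defect = 1545.7 MeV / (931.494 MeV/amu) = 1.6593773 amu
Constituent mass = 78(1.0078250) + 117(1.008665) = 196.6241550 amu
Atomic mass = 196.6241550 − 1.6593773 = 194.9647777 amu ≈ 194.96478 amu (to 5 decimal places)

194.96478 amu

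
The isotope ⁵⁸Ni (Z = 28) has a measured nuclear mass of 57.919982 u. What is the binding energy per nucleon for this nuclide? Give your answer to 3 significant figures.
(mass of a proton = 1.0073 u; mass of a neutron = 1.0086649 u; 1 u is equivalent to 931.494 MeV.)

Total constituent mass: 28 × 1.0073 + 30 × 1.0086649 = 58.4643470 u
The mass defect is 58.4643470 − 57.919982 = 0.5443650 u.
E_B = 0.5443650 × 931.494 = 507.073 MeV
BE/A = 507.073 MeV / 58 = 8.743 MeV/nucleon

8.74 MeV/nucleon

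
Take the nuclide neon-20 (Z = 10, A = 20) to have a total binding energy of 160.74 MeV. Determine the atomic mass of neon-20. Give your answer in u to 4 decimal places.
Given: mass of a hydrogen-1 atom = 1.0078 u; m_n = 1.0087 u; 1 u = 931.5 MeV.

19.9924 u

Mass defect = 160.74 MeV / (931.5 MeV/u) = 0.172560 u
Constituent mass = 10(1.0078) + 10(1.0087) = 20.1650 u
Atomic mass = 20.1650 − 0.172560 = 19.992440 u ≈ 19.9924 u (to 4 decimal places)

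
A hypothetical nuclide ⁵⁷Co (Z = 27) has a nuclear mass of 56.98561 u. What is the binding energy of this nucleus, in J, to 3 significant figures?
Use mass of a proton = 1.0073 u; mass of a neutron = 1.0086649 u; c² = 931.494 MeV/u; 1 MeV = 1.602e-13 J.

Σm = 27·m_p + 30·m_n = 27.1971 + 30.2599470 = 57.4570470 u
The mass defect is 57.4570470 − 56.98561 = 0.4714370 u.
E_B = 0.4714370 × 931.494 = 439.141 MeV
In joules: 439.141 MeV × 1.602e-13 J/MeV = 7.0350e-11 J

7.04e-11 J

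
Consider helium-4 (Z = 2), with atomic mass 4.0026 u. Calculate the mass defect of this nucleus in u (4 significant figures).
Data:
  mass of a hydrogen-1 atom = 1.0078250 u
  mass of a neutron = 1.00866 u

0.03037 u

With 2 protons and 2 neutrons (A = 4):
Total constituent mass: 2 × 1.0078250 + 2 × 1.00866 = 4.0329700 u
Δm = 4.0329700 − 4.0026 = 0.0303700 u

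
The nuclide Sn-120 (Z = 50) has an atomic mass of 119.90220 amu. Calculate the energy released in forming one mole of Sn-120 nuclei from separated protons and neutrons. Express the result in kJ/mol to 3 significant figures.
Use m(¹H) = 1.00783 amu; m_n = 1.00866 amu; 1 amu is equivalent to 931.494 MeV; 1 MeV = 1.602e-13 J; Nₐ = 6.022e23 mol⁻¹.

Z = 50, so N = A − Z = 120 − 50 = 70.
Total constituent mass: 50 × 1.00783 + 70 × 1.00866 = 120.99770 amu
Δm = 120.99770 − 119.90220 = 1.09550 amu
Converting to energy: 1.09550 amu × 931.494 MeV/amu = 1020.45 MeV
Per nucleus in joules: 1020.45 MeV × 1.602e-13 J/MeV = 1.6348e-10 J
Per mole: 1.6348e-10 J × 6.022e23 mol⁻¹ = 9.8448e+13 J/mol

9.84e+10 kJ/mol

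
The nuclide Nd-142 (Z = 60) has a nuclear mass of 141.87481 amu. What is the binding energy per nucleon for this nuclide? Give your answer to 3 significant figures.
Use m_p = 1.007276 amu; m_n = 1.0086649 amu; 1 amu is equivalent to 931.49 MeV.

8.35 MeV/nucleon

The nucleus contains 60 protons and 142 − 60 = 82 neutrons.
Σm = 60·m_p + 82·m_n = 60.436560 + 82.7105218 = 143.1470818 amu
Mass defect Δm = 143.1470818 − 141.87481 = 1.2722718 amu
Binding energy = Δm·c² = 1.2722718 × 931.49 MeV/amu = 1185.11 MeV
Dividing by A = 142 gives 8.346 MeV per nucleon.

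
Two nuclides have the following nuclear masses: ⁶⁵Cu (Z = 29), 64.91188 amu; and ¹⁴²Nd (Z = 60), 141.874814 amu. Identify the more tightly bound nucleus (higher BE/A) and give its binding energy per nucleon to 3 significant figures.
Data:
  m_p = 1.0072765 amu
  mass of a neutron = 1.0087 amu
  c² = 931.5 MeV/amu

⁶⁵Cu: Σm = 29(1.0072765) + 36(1.0087) = 65.5242185 amu; Δm = 0.6123385 amu; E_B = 570.39 MeV; E_B/A = 8.775 MeV
¹⁴²Nd: Σm = 60(1.0072765) + 82(1.0087) = 143.1499900 amu; Δm = 1.2751760 amu; E_B = 1187.826 MeV; E_B/A = 8.36497 MeV
⁶⁵Cu has the higher binding energy per nucleon, so it is the more tightly bound nucleus.

⁶⁵Cu; 8.78 MeV/nucleon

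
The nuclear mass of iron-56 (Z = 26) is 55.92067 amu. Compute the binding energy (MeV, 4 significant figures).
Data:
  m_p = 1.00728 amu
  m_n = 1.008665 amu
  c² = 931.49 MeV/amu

Z = 26, so N = A − Z = 56 − 26 = 30.
Total constituent mass: 26 × 1.00728 + 30 × 1.008665 = 56.449230 amu
The mass defect is 56.449230 − 55.92067 = 0.528560 amu.
Converting to energy: 0.528560 amu × 931.49 MeV/amu = 492.348 MeV

492.3 MeV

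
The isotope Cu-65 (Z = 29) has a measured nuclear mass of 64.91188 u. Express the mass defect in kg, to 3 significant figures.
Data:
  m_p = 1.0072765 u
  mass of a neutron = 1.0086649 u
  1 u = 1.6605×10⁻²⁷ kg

1.01e-27 kg

Total constituent mass: 29 × 1.0072765 + 36 × 1.0086649 = 65.5229549 u
The mass defect is 65.5229549 − 64.91188 = 0.6110749 u.
In SI units: 0.6110749 u × 1.6605×10⁻²⁷ kg/u = 1.0147e-27 kg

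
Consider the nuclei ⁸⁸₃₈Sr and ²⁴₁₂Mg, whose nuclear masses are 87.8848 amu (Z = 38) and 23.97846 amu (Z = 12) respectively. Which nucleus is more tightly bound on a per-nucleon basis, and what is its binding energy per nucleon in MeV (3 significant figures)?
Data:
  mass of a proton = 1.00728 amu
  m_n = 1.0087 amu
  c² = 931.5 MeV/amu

⁸⁸₃₈Sr; 8.75 MeV/nucleon

⁸⁸₃₈Sr: Σm = 38(1.00728) + 50(1.0087) = 88.71164 amu; Δm = 0.82684 amu; E_B = 770.20 MeV; E_B/A = 8.752 MeV
²⁴₁₂Mg: Σm = 12(1.00728) + 12(1.0087) = 24.19176 amu; Δm = 0.21330 amu; E_B = 198.69 MeV; E_B/A = 8.279 MeV
⁸⁸₃₈Sr has the higher binding energy per nucleon, so it is the more tightly bound nucleus.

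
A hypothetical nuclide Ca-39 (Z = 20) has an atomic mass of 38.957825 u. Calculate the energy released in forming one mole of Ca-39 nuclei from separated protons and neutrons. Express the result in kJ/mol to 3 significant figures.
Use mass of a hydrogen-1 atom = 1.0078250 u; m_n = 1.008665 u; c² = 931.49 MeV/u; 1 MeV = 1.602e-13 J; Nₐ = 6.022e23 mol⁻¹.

3.26e+10 kJ/mol

Σm = 20·m(¹H) + 19·m_n = 20.1565000 + 19.164635 = 39.3211350 u
Δm = 39.3211350 − 38.957825 = 0.3633100 u
E_B = 0.3633100 × 931.49 = 338.420 MeV
Per nucleus in joules: 338.420 MeV × 1.602e-13 J/MeV = 5.4215e-11 J
Per mole: 5.4215e-11 J × 6.022e23 mol⁻¹ = 3.2648e+13 J/mol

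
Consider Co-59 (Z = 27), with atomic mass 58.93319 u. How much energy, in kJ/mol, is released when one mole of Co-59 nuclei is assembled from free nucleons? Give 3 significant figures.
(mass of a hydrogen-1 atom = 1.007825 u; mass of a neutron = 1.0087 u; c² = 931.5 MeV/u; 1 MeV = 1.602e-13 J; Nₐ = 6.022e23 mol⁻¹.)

Mass of separated nucleons = 27(1.007825) + 32(1.0087) = 27.211275 + 32.2784 = 59.489675 u
Mass defect Δm = 59.489675 − 58.93319 = 0.556485 u
Converting to energy: 0.556485 u × 931.5 MeV/u = 518.366 MeV
Per nucleus in joules: 518.366 MeV × 1.602e-13 J/MeV = 8.3042e-11 J
Per mole: 8.3042e-11 J × 6.022e23 mol⁻¹ = 5.0008e+13 J/mol

5.00e+10 kJ/mol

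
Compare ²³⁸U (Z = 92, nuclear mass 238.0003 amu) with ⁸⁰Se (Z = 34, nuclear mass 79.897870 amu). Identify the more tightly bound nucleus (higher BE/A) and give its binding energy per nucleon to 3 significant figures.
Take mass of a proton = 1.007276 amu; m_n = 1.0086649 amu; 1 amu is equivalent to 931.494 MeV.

²³⁸U: Σm = 92(1.007276) + 146(1.0086649) = 239.9344674 amu; Δm = 1.9341674 amu; E_B = 1801.7 MeV; E_B/A = 7.570 MeV
⁸⁰Se: Σm = 34(1.007276) + 46(1.0086649) = 80.6459694 amu; Δm = 0.7480994 amu; E_B = 696.85 MeV; E_B/A = 8.711 MeV
⁸⁰Se has the higher binding energy per nucleon, so it is the more tightly bound nucleus.

⁸⁰Se; 8.71 MeV/nucleon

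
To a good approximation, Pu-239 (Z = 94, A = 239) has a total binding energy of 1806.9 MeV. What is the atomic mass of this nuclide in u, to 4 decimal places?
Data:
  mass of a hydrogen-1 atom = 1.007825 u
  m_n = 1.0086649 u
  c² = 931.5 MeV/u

Mass defect = 1806.9 MeV / (931.5 MeV/u) = 1.939775 u
Constituent mass = 94(1.007825) + 145(1.0086649) = 240.9919605 u
Atomic mass = 240.9919605 − 1.939775 = 239.0521855 u ≈ 239.0522 u (to 4 decimal places)

239.0522 u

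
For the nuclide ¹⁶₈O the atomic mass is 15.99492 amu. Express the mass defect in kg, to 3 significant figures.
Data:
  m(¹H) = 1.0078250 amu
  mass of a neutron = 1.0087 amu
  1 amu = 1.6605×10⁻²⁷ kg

The nucleus contains 8 protons and 16 − 8 = 8 neutrons.
Σm = 8·m(¹H) + 8·m_n = 8.0626000 + 8.0696 = 16.1322000 amu
The mass defect is 16.1322000 − 15.99492 = 0.1372800 amu.
In SI units: 0.1372800 amu × 1.6605×10⁻²⁷ kg/amu = 2.2795e-28 kg

2.28e-28 kg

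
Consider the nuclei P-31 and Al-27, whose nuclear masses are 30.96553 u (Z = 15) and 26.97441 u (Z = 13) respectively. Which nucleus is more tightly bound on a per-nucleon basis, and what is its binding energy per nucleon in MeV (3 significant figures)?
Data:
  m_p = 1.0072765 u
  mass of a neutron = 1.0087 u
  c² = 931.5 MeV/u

P-31; 8.50 MeV/nucleon

P-31: Σm = 15(1.0072765) + 16(1.0087) = 31.2483475 u; Δm = 0.2828175 u; E_B = 263.44 MeV; E_B/A = 8.498 MeV
Al-27: Σm = 13(1.0072765) + 14(1.0087) = 27.2163945 u; Δm = 0.2419845 u; E_B = 225.409 MeV; E_B/A = 8.348 MeV
P-31 has the higher binding energy per nucleon, so it is the more tightly bound nucleus.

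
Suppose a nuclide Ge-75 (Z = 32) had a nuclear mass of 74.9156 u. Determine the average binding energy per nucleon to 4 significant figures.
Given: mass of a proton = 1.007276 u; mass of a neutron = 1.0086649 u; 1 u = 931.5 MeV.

8.568 MeV/nucleon

The nucleus contains 32 protons and 75 − 32 = 43 neutrons.
Σm = 32·m_p + 43·m_n = 32.232832 + 43.3725907 = 75.6054227 u
Δm = 75.6054227 − 74.9156 = 0.6898227 u
Converting to energy: 0.6898227 u × 931.5 MeV/u = 642.570 MeV
BE/A = 642.570 MeV / 75 = 8.568 MeV/nucleon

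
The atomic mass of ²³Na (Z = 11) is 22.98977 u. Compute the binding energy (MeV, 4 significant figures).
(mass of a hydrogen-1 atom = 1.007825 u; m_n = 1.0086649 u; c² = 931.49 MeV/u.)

Mass of separated nucleons = 11(1.007825) + 12(1.0086649) = 11.086075 + 12.1039788 = 23.1900538 u
Δm = 23.1900538 − 22.98977 = 0.2002838 u
E_B = 0.2002838 × 931.49 = 186.562 MeV

186.6 MeV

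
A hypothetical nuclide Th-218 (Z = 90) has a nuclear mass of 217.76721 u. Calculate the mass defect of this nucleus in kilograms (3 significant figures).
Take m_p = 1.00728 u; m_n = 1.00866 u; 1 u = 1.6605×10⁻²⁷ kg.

Σm = 90·m_p + 128·m_n = 90.65520 + 129.10848 = 219.76368 u
Δm = 219.76368 − 217.76721 = 1.99647 u
In SI units: 1.99647 u × 1.6605×10⁻²⁷ kg/u = 3.3151e-27 kg

3.32e-27 kg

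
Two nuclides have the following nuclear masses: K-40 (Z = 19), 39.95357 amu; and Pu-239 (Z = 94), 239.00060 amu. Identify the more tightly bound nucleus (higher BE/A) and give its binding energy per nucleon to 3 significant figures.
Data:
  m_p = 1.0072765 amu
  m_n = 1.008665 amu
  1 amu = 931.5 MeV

K-40; 8.54 MeV/nucleon

K-40: Σm = 19(1.0072765) + 21(1.008665) = 40.3202185 amu; Δm = 0.3666485 amu; E_B = 341.53 MeV; E_B/A = 8.538 MeV
Pu-239: Σm = 94(1.0072765) + 145(1.008665) = 240.9404160 amu; Δm = 1.9398160 amu; E_B = 1806.9 MeV; E_B/A = 7.560 MeV
K-40 has the higher binding energy per nucleon, so it is the more tightly bound nucleus.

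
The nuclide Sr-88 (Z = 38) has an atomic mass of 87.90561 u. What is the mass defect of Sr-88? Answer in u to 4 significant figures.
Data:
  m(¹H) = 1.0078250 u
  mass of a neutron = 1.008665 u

Z = 38, so N = A − Z = 88 − 38 = 50.
Mass of separated nucleons = 38(1.0078250) + 50(1.008665) = 38.2973500 + 50.433250 = 88.7306000 u
The mass defect is 88.7306000 − 87.90561 = 0.8249900 u.

0.8250 u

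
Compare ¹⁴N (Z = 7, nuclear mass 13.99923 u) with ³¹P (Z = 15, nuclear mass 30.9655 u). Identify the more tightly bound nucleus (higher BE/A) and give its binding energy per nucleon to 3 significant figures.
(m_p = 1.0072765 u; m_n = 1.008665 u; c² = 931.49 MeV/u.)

³¹P; 8.48 MeV/nucleon

¹⁴N: Σm = 7(1.0072765) + 7(1.008665) = 14.1115905 u; Δm = 0.1123605 u; E_B = 104.66 MeV; E_B/A = 7.476 MeV
³¹P: Σm = 15(1.0072765) + 16(1.008665) = 31.2477875 u; Δm = 0.2822875 u; E_B = 262.95 MeV; E_B/A = 8.482 MeV
³¹P has the higher binding energy per nucleon, so it is the more tightly bound nucleus.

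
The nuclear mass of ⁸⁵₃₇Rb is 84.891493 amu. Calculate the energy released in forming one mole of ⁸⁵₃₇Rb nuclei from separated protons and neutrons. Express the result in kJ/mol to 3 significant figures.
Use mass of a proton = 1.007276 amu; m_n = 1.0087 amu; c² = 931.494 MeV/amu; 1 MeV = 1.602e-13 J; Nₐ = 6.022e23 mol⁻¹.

7.15e+10 kJ/mol

Total constituent mass: 37 × 1.007276 + 48 × 1.0087 = 85.686812 amu
Mass defect Δm = 85.686812 − 84.891493 = 0.795319 amu
Binding energy = Δm·c² = 0.795319 × 931.494 MeV/amu = 740.835 MeV
Per nucleus in joules: 740.835 MeV × 1.602e-13 J/MeV = 1.1868e-10 J
Per mole: 1.1868e-10 J × 6.022e23 mol⁻¹ = 7.1469e+13 J/mol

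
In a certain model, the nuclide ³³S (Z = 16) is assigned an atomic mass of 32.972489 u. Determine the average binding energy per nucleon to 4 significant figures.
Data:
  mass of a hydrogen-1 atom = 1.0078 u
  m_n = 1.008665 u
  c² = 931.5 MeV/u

8.457 MeV/nucleon

The nucleus contains 16 protons and 33 − 16 = 17 neutrons.
Σm = 16·m(¹H) + 17·m_n = 16.1248 + 17.147305 = 33.272105 u
Mass defect Δm = 33.272105 − 32.972489 = 0.299616 u
E_B = 0.299616 × 931.5 = 279.092 MeV
BE/A = 279.092 MeV / 33 = 8.457 MeV/nucleon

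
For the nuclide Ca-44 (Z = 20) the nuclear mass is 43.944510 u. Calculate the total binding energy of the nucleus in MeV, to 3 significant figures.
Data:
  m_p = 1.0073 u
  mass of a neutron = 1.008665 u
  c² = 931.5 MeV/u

381 MeV

Mass of separated nucleons = 20(1.0073) + 24(1.008665) = 20.1460 + 24.207960 = 44.353960 u
Δm = 44.353960 − 43.944510 = 0.409450 u
E_B = 0.409450 × 931.5 = 381.403 MeV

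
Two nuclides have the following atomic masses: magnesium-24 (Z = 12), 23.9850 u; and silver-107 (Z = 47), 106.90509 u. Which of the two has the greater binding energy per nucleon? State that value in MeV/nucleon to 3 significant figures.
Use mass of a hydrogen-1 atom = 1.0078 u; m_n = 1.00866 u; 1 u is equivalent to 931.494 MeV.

magnesium-24: Σm = 12(1.0078) + 12(1.00866) = 24.19752 u; Δm = 0.21252 u; E_B = 197.96 MeV; E_B/A = 8.248 MeV
silver-107: Σm = 47(1.0078) + 60(1.00866) = 107.88620 u; Δm = 0.98111 u; E_B = 913.90 MeV; E_B/A = 8.541 MeV
silver-107 has the higher binding energy per nucleon, so it is the more tightly bound nucleus.

silver-107; 8.54 MeV/nucleon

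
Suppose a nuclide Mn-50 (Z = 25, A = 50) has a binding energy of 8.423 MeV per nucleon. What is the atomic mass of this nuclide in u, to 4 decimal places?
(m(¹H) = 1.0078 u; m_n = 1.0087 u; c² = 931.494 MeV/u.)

Total binding energy = 50 × 8.423 = 421.150 MeV
Mass defect = 421.150 MeV / (931.494 MeV/u) = 0.452123 u
Constituent mass = 25(1.0078) + 25(1.0087) = 50.4125 u
Atomic mass = 50.4125 − 0.452123 = 49.960377 u ≈ 49.9604 u (to 4 decimal places)

49.9604 u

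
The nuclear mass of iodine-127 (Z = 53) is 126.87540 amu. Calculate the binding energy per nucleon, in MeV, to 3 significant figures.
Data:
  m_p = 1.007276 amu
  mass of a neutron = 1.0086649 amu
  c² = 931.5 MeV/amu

Mass of separated nucleons = 53(1.007276) + 74(1.0086649) = 53.385628 + 74.6412026 = 128.0268306 amu
Δm = 128.0268306 − 126.87540 = 1.1514306 amu
Converting to energy: 1.1514306 amu × 931.5 MeV/amu = 1072.56 MeV
BE/A = 1072.56 MeV / 127 = 8.445 MeV/nucleon

8.45 MeV/nucleon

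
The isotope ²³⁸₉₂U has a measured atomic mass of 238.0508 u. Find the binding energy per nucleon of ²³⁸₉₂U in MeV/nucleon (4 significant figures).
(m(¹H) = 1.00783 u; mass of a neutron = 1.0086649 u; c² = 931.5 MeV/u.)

Z = 92, so N = A − Z = 238 − 92 = 146.
Σm = 92·m(¹H) + 146·m_n = 92.72036 + 147.2650754 = 239.9854354 u
Mass defect Δm = 239.9854354 − 238.0508 = 1.9346354 u
E_B = 1.9346354 × 931.5 = 1802.11 MeV
Dividing by A = 238 gives 7.572 MeV per nucleon.

7.572 MeV/nucleon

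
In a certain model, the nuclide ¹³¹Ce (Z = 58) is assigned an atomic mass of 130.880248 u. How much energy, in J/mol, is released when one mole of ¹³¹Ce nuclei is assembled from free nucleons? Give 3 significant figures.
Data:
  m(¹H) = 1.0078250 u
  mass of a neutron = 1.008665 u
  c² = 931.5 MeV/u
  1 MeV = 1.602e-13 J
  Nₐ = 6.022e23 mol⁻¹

With 58 protons and 73 neutrons (A = 131):
Mass of separated nucleons = 58(1.0078250) + 73(1.008665) = 58.4538500 + 73.632545 = 132.0863950 u
Δm = 132.0863950 − 130.880248 = 1.2061470 u
Converting to energy: 1.2061470 u × 931.5 MeV/u = 1123.53 MeV
Per nucleus in joules: 1123.53 MeV × 1.602e-13 J/MeV = 1.7999e-10 J
Per mole: 1.7999e-10 J × 6.022e23 mol⁻¹ = 1.0839e+14 J/mol

1.08e+14 J/mol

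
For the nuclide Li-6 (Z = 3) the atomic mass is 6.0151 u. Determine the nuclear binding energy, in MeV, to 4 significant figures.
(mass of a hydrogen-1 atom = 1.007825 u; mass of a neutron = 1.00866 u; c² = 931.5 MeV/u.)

32.00 MeV

The nucleus contains 3 protons and 6 − 3 = 3 neutrons.
Total constituent mass: 3 × 1.007825 + 3 × 1.00866 = 6.049455 u
Mass defect Δm = 6.049455 − 6.0151 = 0.034355 u
E_B = 0.034355 × 931.5 = 32.0017 MeV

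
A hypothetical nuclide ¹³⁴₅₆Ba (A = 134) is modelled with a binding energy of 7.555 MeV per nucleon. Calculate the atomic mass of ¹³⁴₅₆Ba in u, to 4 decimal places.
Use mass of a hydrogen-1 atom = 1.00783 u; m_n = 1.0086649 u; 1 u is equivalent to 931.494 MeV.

Total binding energy = 134 × 7.555 = 1012.370 MeV
Mass defect = 1012.370 MeV / (931.494 MeV/u) = 1.086824 u
Constituent mass = 56(1.00783) + 78(1.0086649) = 135.1143422 u
Atomic mass = 135.1143422 − 1.086824 = 134.0275182 u ≈ 134.0275 u (to 4 decimal places)

134.0275 u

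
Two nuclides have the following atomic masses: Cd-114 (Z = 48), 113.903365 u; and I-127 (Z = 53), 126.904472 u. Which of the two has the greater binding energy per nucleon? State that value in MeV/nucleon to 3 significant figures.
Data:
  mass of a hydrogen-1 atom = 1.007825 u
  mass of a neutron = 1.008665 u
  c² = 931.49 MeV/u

Cd-114: Σm = 48(1.007825) + 66(1.008665) = 114.947490 u; Δm = 1.044125 u; E_B = 972.592 MeV; E_B/A = 8.532 MeV
I-127: Σm = 53(1.007825) + 74(1.008665) = 128.055935 u; Δm = 1.151463 u; E_B = 1072.576 MeV; E_B/A = 8.445 MeV
Cd-114 has the higher binding energy per nucleon, so it is the more tightly bound nucleus.

Cd-114; 8.53 MeV/nucleon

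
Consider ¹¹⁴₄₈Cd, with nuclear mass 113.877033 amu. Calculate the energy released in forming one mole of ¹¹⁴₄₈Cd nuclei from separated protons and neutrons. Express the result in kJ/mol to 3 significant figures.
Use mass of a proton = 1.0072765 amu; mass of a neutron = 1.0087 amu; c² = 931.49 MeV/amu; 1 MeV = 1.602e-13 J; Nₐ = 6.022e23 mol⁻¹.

Z = 48, so N = A − Z = 114 − 48 = 66.
Σm = 48·m_p + 66·m_n = 48.3492720 + 66.5742 = 114.9234720 amu
Mass defect Δm = 114.9234720 − 113.877033 = 1.0464390 amu
E_B = 1.0464390 × 931.49 = 974.747 MeV
Per nucleus in joules: 974.747 MeV × 1.602e-13 J/MeV = 1.5615e-10 J
Per mole: 1.5615e-10 J × 6.022e23 mol⁻¹ = 9.4034e+13 J/mol

9.40e+10 kJ/mol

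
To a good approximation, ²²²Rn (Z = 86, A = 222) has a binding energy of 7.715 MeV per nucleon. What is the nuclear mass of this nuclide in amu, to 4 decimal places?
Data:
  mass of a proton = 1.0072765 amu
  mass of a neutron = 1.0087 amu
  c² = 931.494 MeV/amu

221.9703 amu

Total binding energy = 222 × 7.715 = 1712.730 MeV
Mass defect = 1712.730 MeV / (931.494 MeV/amu) = 1.838691 amu
Constituent mass = 86(1.0072765) + 136(1.0087) = 223.8089790 amu
Nuclear mass = 223.8089790 − 1.838691 = 221.9702880 amu ≈ 221.9703 amu (to 4 decimal places)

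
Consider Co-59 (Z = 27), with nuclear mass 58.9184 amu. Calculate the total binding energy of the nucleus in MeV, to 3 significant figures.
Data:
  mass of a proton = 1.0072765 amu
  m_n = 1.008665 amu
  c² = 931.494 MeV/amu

517 MeV

With 27 protons and 32 neutrons (A = 59):
Σm = 27·m_p + 32·m_n = 27.1964655 + 32.277280 = 59.4737455 amu
Mass defect Δm = 59.4737455 − 58.9184 = 0.5553455 amu
E_B = 0.5553455 × 931.494 = 517.301 MeV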